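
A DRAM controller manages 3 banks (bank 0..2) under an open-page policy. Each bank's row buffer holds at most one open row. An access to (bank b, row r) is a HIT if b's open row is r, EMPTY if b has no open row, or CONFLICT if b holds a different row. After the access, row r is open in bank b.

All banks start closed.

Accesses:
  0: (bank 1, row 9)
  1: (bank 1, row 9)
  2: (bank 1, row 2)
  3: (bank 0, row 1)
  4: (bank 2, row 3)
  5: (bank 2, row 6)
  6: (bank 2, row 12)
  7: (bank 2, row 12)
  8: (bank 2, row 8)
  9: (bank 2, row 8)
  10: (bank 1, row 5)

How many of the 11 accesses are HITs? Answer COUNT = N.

  [0] b1 r9: no row ⇒ E
  [1] b1 r9: had r9 ⇒ H
  [2] b1 r2: had r9 ⇒ C
  [3] b0 r1: no row ⇒ E
  [4] b2 r3: no row ⇒ E
  [5] b2 r6: had r3 ⇒ C
  [6] b2 r12: had r6 ⇒ C
  [7] b2 r12: had r12 ⇒ H
  [8] b2 r8: had r12 ⇒ C
  [9] b2 r8: had r8 ⇒ H
  [10] b1 r5: had r2 ⇒ C

COUNT = 3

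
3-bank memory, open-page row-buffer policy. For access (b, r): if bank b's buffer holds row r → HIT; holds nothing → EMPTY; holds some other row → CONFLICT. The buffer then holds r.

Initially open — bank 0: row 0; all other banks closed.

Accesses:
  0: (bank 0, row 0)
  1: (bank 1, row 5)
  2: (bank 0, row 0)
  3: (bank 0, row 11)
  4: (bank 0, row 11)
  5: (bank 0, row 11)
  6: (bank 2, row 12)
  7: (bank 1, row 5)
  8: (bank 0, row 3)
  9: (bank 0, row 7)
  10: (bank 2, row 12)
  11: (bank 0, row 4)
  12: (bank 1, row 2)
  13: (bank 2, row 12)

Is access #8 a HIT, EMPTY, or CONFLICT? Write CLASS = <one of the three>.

CLASS = CONFLICT

0: bank 0 row 0 — prev 0 → HIT
1: bank 1 row 5 — prev None → EMPTY
2: bank 0 row 0 — prev 0 → HIT
3: bank 0 row 11 — prev 0 → CONFLICT
4: bank 0 row 11 — prev 11 → HIT
5: bank 0 row 11 — prev 11 → HIT
6: bank 2 row 12 — prev None → EMPTY
7: bank 1 row 5 — prev 5 → HIT
8: bank 0 row 3 — prev 11 → CONFLICT
9: bank 0 row 7 — prev 3 → CONFLICT
10: bank 2 row 12 — prev 12 → HIT
11: bank 0 row 4 — prev 7 → CONFLICT
12: bank 1 row 2 — prev 5 → CONFLICT
13: bank 2 row 12 — prev 12 → HIT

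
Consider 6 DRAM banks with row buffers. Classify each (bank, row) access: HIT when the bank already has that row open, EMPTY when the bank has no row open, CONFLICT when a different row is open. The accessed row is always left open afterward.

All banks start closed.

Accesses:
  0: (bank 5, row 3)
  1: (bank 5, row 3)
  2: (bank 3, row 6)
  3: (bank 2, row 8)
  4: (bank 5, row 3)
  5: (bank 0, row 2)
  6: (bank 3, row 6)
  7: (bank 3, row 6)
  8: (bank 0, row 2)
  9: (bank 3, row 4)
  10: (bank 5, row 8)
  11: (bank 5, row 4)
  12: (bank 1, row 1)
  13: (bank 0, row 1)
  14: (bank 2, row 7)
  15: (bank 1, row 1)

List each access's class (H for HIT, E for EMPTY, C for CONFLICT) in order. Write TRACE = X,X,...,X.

step 0: bank5 None->3 [EMPTY]
step 1: bank5 3->3 [HIT]
step 2: bank3 None->6 [EMPTY]
step 3: bank2 None->8 [EMPTY]
step 4: bank5 3->3 [HIT]
step 5: bank0 None->2 [EMPTY]
step 6: bank3 6->6 [HIT]
step 7: bank3 6->6 [HIT]
step 8: bank0 2->2 [HIT]
step 9: bank3 6->4 [CONFLICT]
step 10: bank5 3->8 [CONFLICT]
step 11: bank5 8->4 [CONFLICT]
step 12: bank1 None->1 [EMPTY]
step 13: bank0 2->1 [CONFLICT]
step 14: bank2 8->7 [CONFLICT]
step 15: bank1 1->1 [HIT]

TRACE = E,H,E,E,H,E,H,H,H,C,C,C,E,C,C,H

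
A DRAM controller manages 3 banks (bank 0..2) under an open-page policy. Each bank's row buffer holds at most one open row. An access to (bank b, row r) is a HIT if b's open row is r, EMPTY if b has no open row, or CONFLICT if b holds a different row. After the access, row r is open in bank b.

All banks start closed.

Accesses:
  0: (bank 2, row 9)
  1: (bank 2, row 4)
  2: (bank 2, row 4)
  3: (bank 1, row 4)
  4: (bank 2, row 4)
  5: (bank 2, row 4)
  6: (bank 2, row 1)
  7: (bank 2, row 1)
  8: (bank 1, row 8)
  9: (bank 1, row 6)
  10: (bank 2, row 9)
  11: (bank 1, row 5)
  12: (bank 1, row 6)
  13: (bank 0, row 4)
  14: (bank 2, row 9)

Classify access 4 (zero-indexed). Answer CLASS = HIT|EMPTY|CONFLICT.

  [0] b2 r9: no row ⇒ E
  [1] b2 r4: had r9 ⇒ C
  [2] b2 r4: had r4 ⇒ H
  [3] b1 r4: no row ⇒ E
  [4] b2 r4: had r4 ⇒ H
  [5] b2 r4: had r4 ⇒ H
  [6] b2 r1: had r4 ⇒ C
  [7] b2 r1: had r1 ⇒ H
  [8] b1 r8: had r4 ⇒ C
  [9] b1 r6: had r8 ⇒ C
  [10] b2 r9: had r1 ⇒ C
  [11] b1 r5: had r6 ⇒ C
  [12] b1 r6: had r5 ⇒ C
  [13] b0 r4: no row ⇒ E
  [14] b2 r9: had r9 ⇒ H

CLASS = HIT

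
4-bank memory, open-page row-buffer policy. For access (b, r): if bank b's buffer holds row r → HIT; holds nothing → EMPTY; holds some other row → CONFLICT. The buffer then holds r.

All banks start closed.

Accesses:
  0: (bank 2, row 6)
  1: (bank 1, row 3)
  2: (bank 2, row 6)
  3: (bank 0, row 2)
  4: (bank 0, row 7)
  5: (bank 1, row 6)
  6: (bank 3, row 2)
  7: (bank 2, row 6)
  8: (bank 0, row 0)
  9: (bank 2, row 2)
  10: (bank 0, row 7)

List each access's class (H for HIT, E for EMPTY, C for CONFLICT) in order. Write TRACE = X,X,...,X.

#0 (2,6) E
#1 (1,3) E
#2 (2,6) H  (was 6)
#3 (0,2) E
#4 (0,7) C  (was 2)
#5 (1,6) C  (was 3)
#6 (3,2) E
#7 (2,6) H  (was 6)
#8 (0,0) C  (was 7)
#9 (2,2) C  (was 6)
#10 (0,7) C  (was 0)

TRACE = E,E,H,E,C,C,E,H,C,C,C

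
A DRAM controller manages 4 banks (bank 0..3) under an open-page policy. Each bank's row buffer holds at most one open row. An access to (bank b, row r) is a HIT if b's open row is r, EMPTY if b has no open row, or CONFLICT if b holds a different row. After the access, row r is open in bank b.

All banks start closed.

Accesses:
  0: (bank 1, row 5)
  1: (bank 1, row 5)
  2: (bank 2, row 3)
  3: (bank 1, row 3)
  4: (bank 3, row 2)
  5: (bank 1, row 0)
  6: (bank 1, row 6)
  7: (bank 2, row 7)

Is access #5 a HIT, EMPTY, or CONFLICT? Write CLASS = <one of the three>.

  [0] b1 r5: no row ⇒ E
  [1] b1 r5: had r5 ⇒ H
  [2] b2 r3: no row ⇒ E
  [3] b1 r3: had r5 ⇒ C
  [4] b3 r2: no row ⇒ E
  [5] b1 r0: had r3 ⇒ C
  [6] b1 r6: had r0 ⇒ C
  [7] b2 r7: had r3 ⇒ C

CLASS = CONFLICT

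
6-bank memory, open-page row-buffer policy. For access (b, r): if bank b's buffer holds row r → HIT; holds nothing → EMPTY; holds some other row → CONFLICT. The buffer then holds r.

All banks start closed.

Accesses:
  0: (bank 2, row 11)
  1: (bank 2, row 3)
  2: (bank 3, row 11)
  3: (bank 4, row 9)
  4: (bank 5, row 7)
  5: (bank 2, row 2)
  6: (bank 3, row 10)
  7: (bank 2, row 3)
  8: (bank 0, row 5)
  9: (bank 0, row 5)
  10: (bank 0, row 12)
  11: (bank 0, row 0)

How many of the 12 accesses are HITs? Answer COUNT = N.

  [0] b2 r11: no row ⇒ E
  [1] b2 r3: had r11 ⇒ C
  [2] b3 r11: no row ⇒ E
  [3] b4 r9: no row ⇒ E
  [4] b5 r7: no row ⇒ E
  [5] b2 r2: had r3 ⇒ C
  [6] b3 r10: had r11 ⇒ C
  [7] b2 r3: had r2 ⇒ C
  [8] b0 r5: no row ⇒ E
  [9] b0 r5: had r5 ⇒ H
  [10] b0 r12: had r5 ⇒ C
  [11] b0 r0: had r12 ⇒ C

COUNT = 1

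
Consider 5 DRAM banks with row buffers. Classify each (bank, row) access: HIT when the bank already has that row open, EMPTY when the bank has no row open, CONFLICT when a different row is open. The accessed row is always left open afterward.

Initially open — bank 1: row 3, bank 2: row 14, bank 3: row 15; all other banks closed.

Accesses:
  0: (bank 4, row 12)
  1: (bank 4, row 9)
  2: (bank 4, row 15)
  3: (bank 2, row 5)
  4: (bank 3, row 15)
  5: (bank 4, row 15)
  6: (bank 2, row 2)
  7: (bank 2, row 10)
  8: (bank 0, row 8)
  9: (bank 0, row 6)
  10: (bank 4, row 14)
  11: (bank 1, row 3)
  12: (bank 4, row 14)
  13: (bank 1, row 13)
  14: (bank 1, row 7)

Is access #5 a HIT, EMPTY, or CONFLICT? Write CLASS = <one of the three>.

CLASS = HIT

0: bank 4 row 12 — prev None → EMPTY
1: bank 4 row 9 — prev 12 → CONFLICT
2: bank 4 row 15 — prev 9 → CONFLICT
3: bank 2 row 5 — prev 14 → CONFLICT
4: bank 3 row 15 — prev 15 → HIT
5: bank 4 row 15 — prev 15 → HIT
6: bank 2 row 2 — prev 5 → CONFLICT
7: bank 2 row 10 — prev 2 → CONFLICT
8: bank 0 row 8 — prev None → EMPTY
9: bank 0 row 6 — prev 8 → CONFLICT
10: bank 4 row 14 — prev 15 → CONFLICT
11: bank 1 row 3 — prev 3 → HIT
12: bank 4 row 14 — prev 14 → HIT
13: bank 1 row 13 — prev 3 → CONFLICT
14: bank 1 row 7 — prev 13 → CONFLICT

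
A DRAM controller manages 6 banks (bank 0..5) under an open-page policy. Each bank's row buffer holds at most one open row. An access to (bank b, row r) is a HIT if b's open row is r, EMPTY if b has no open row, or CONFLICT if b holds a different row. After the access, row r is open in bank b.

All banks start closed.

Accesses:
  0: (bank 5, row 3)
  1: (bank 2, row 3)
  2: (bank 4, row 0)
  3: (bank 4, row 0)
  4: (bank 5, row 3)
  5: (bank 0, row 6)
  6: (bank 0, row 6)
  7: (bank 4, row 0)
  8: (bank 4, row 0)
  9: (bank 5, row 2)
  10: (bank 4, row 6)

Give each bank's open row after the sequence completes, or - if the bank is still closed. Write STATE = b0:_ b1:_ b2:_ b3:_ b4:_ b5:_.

STATE = b0:6 b1:- b2:3 b3:- b4:6 b5:2

  [0] b5 r3: no row ⇒ E
  [1] b2 r3: no row ⇒ E
  [2] b4 r0: no row ⇒ E
  [3] b4 r0: had r0 ⇒ H
  [4] b5 r3: had r3 ⇒ H
  [5] b0 r6: no row ⇒ E
  [6] b0 r6: had r6 ⇒ H
  [7] b4 r0: had r0 ⇒ H
  [8] b4 r0: had r0 ⇒ H
  [9] b5 r2: had r3 ⇒ C
  [10] b4 r6: had r0 ⇒ C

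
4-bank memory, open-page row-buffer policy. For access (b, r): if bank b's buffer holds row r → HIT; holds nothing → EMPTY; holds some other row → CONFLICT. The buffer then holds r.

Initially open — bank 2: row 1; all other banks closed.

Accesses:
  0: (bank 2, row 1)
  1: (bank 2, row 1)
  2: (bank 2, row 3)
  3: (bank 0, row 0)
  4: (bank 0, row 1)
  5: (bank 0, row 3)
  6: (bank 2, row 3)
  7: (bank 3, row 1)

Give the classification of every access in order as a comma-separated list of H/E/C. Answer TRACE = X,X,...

0: bank 2 row 1 — prev 1 → HIT
1: bank 2 row 1 — prev 1 → HIT
2: bank 2 row 3 — prev 1 → CONFLICT
3: bank 0 row 0 — prev None → EMPTY
4: bank 0 row 1 — prev 0 → CONFLICT
5: bank 0 row 3 — prev 1 → CONFLICT
6: bank 2 row 3 — prev 3 → HIT
7: bank 3 row 1 — prev None → EMPTY

TRACE = H,H,C,E,C,C,H,E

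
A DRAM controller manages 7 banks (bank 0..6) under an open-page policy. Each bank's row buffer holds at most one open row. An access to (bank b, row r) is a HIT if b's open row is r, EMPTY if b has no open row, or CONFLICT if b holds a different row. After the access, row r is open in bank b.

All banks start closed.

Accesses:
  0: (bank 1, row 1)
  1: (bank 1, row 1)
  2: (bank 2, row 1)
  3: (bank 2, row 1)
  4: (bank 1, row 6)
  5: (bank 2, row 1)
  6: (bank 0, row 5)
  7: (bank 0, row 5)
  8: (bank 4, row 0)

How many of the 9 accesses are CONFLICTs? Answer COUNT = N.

COUNT = 1

  [0] b1 r1: no row ⇒ E
  [1] b1 r1: had r1 ⇒ H
  [2] b2 r1: no row ⇒ E
  [3] b2 r1: had r1 ⇒ H
  [4] b1 r6: had r1 ⇒ C
  [5] b2 r1: had r1 ⇒ H
  [6] b0 r5: no row ⇒ E
  [7] b0 r5: had r5 ⇒ H
  [8] b4 r0: no row ⇒ E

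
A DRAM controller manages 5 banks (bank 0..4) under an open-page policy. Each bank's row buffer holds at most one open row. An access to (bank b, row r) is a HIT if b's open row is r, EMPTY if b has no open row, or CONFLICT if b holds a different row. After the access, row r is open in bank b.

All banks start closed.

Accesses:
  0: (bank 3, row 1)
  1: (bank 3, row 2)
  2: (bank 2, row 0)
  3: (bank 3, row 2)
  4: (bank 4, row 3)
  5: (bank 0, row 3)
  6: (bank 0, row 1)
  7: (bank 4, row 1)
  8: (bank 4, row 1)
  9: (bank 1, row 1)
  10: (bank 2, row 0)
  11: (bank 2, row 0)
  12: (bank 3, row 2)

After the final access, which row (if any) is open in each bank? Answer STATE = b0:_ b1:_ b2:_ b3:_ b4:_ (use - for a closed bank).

STATE = b0:1 b1:1 b2:0 b3:2 b4:1

#0 (3,1) E
#1 (3,2) C  (was 1)
#2 (2,0) E
#3 (3,2) H  (was 2)
#4 (4,3) E
#5 (0,3) E
#6 (0,1) C  (was 3)
#7 (4,1) C  (was 3)
#8 (4,1) H  (was 1)
#9 (1,1) E
#10 (2,0) H  (was 0)
#11 (2,0) H  (was 0)
#12 (3,2) H  (was 2)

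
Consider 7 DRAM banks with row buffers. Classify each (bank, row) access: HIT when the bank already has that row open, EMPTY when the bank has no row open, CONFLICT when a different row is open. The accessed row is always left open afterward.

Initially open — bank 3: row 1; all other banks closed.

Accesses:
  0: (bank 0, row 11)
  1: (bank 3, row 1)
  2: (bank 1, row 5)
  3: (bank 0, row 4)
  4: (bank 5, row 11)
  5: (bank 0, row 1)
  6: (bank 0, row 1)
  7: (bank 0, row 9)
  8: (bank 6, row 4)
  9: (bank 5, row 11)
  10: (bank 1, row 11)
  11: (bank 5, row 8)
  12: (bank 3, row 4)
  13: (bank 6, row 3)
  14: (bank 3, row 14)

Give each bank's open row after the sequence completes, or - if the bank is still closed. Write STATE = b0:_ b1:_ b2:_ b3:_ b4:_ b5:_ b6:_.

#0 (0,11) E
#1 (3,1) H  (was 1)
#2 (1,5) E
#3 (0,4) C  (was 11)
#4 (5,11) E
#5 (0,1) C  (was 4)
#6 (0,1) H  (was 1)
#7 (0,9) C  (was 1)
#8 (6,4) E
#9 (5,11) H  (was 11)
#10 (1,11) C  (was 5)
#11 (5,8) C  (was 11)
#12 (3,4) C  (was 1)
#13 (6,3) C  (was 4)
#14 (3,14) C  (was 4)

STATE = b0:9 b1:11 b2:- b3:14 b4:- b5:8 b6:3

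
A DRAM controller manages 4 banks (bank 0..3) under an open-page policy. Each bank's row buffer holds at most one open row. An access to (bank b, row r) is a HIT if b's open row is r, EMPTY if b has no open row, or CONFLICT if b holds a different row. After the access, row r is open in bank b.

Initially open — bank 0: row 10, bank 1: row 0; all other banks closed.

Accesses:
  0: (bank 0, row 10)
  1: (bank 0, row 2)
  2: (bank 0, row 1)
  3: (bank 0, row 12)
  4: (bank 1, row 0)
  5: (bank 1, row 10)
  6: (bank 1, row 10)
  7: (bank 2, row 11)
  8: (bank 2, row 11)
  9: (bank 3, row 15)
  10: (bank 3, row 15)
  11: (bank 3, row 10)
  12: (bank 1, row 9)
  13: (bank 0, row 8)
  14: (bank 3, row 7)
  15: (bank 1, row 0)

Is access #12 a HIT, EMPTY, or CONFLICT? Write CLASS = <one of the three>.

CLASS = CONFLICT

#0 (0,10) H  (was 10)
#1 (0,2) C  (was 10)
#2 (0,1) C  (was 2)
#3 (0,12) C  (was 1)
#4 (1,0) H  (was 0)
#5 (1,10) C  (was 0)
#6 (1,10) H  (was 10)
#7 (2,11) E
#8 (2,11) H  (was 11)
#9 (3,15) E
#10 (3,15) H  (was 15)
#11 (3,10) C  (was 15)
#12 (1,9) C  (was 10)
#13 (0,8) C  (was 12)
#14 (3,7) C  (was 10)
#15 (1,0) C  (was 9)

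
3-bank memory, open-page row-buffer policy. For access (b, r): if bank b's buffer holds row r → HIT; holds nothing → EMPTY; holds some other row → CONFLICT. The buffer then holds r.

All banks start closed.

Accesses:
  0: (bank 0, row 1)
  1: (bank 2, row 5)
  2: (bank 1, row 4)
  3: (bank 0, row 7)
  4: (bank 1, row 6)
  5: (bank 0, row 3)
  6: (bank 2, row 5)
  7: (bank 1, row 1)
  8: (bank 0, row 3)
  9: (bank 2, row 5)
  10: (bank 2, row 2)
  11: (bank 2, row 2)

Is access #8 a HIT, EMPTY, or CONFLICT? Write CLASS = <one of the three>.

CLASS = HIT

0: bank 0 row 1 — prev None → EMPTY
1: bank 2 row 5 — prev None → EMPTY
2: bank 1 row 4 — prev None → EMPTY
3: bank 0 row 7 — prev 1 → CONFLICT
4: bank 1 row 6 — prev 4 → CONFLICT
5: bank 0 row 3 — prev 7 → CONFLICT
6: bank 2 row 5 — prev 5 → HIT
7: bank 1 row 1 — prev 6 → CONFLICT
8: bank 0 row 3 — prev 3 → HIT
9: bank 2 row 5 — prev 5 → HIT
10: bank 2 row 2 — prev 5 → CONFLICT
11: bank 2 row 2 — prev 2 → HIT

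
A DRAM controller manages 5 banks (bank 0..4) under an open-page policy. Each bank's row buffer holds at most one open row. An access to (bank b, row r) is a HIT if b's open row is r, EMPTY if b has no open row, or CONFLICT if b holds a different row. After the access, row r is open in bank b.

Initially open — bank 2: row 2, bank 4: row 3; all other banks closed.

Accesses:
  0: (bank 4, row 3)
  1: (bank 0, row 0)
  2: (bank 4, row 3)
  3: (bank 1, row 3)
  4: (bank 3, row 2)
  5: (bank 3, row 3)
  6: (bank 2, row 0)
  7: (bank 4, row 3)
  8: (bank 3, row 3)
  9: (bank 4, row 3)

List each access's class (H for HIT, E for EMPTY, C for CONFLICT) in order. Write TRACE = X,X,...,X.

TRACE = H,E,H,E,E,C,C,H,H,H

#0 (4,3) H  (was 3)
#1 (0,0) E
#2 (4,3) H  (was 3)
#3 (1,3) E
#4 (3,2) E
#5 (3,3) C  (was 2)
#6 (2,0) C  (was 2)
#7 (4,3) H  (was 3)
#8 (3,3) H  (was 3)
#9 (4,3) H  (was 3)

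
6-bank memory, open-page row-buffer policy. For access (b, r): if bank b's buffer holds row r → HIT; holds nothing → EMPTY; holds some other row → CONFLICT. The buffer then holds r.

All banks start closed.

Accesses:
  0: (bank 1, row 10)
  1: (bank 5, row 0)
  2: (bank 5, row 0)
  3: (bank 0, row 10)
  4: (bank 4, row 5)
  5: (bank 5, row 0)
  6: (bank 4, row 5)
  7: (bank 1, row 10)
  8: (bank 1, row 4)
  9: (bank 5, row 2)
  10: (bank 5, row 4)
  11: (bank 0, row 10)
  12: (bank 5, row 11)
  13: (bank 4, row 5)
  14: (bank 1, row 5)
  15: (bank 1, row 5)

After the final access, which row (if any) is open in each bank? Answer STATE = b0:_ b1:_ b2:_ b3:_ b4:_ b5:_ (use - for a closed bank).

  [0] b1 r10: no row ⇒ E
  [1] b5 r0: no row ⇒ E
  [2] b5 r0: had r0 ⇒ H
  [3] b0 r10: no row ⇒ E
  [4] b4 r5: no row ⇒ E
  [5] b5 r0: had r0 ⇒ H
  [6] b4 r5: had r5 ⇒ H
  [7] b1 r10: had r10 ⇒ H
  [8] b1 r4: had r10 ⇒ C
  [9] b5 r2: had r0 ⇒ C
  [10] b5 r4: had r2 ⇒ C
  [11] b0 r10: had r10 ⇒ H
  [12] b5 r11: had r4 ⇒ C
  [13] b4 r5: had r5 ⇒ H
  [14] b1 r5: had r4 ⇒ C
  [15] b1 r5: had r5 ⇒ H

STATE = b0:10 b1:5 b2:- b3:- b4:5 b5:11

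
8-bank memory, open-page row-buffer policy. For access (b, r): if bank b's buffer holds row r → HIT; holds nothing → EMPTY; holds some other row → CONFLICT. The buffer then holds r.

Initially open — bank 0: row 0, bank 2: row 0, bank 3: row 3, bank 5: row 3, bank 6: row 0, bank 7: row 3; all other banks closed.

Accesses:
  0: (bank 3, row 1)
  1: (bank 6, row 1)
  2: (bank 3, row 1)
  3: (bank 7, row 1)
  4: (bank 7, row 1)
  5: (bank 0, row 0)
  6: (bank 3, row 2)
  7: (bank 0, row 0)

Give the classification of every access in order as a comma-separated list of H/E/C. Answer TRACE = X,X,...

TRACE = C,C,H,C,H,H,C,H

0: bank 3 row 1 — prev 3 → CONFLICT
1: bank 6 row 1 — prev 0 → CONFLICT
2: bank 3 row 1 — prev 1 → HIT
3: bank 7 row 1 — prev 3 → CONFLICT
4: bank 7 row 1 — prev 1 → HIT
5: bank 0 row 0 — prev 0 → HIT
6: bank 3 row 2 — prev 1 → CONFLICT
7: bank 0 row 0 — prev 0 → HIT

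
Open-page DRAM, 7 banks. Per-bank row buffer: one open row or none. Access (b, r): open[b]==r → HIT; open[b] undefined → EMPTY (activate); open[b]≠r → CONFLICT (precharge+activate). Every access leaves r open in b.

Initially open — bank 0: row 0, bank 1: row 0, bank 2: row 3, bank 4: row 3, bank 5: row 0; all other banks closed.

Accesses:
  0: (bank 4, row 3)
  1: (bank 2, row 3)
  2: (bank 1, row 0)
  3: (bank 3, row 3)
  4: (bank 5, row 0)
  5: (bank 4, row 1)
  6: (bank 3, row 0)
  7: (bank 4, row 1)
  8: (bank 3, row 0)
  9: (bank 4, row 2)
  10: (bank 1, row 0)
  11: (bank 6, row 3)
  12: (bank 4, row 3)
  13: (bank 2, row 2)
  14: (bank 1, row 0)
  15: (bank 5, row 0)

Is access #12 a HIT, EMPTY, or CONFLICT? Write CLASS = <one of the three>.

step 0: bank4 3->3 [HIT]
step 1: bank2 3->3 [HIT]
step 2: bank1 0->0 [HIT]
step 3: bank3 None->3 [EMPTY]
step 4: bank5 0->0 [HIT]
step 5: bank4 3->1 [CONFLICT]
step 6: bank3 3->0 [CONFLICT]
step 7: bank4 1->1 [HIT]
step 8: bank3 0->0 [HIT]
step 9: bank4 1->2 [CONFLICT]
step 10: bank1 0->0 [HIT]
step 11: bank6 None->3 [EMPTY]
step 12: bank4 2->3 [CONFLICT]
step 13: bank2 3->2 [CONFLICT]
step 14: bank1 0->0 [HIT]
step 15: bank5 0->0 [HIT]

CLASS = CONFLICT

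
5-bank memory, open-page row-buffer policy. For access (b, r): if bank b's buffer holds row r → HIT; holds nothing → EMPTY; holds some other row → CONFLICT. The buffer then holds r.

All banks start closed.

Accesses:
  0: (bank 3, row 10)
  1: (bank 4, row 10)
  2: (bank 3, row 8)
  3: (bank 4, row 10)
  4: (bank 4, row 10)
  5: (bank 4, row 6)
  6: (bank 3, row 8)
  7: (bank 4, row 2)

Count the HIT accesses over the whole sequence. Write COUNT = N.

#0 (3,10) E
#1 (4,10) E
#2 (3,8) C  (was 10)
#3 (4,10) H  (was 10)
#4 (4,10) H  (was 10)
#5 (4,6) C  (was 10)
#6 (3,8) H  (was 8)
#7 (4,2) C  (was 6)

COUNT = 3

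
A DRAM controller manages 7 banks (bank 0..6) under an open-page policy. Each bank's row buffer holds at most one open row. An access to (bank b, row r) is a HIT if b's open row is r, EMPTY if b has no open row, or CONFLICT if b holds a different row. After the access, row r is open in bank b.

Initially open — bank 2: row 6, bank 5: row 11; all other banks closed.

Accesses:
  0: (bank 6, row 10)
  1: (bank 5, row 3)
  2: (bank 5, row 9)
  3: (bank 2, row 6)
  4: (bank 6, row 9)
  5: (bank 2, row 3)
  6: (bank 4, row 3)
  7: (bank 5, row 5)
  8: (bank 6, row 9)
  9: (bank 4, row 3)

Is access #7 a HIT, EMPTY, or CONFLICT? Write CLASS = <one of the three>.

#0 (6,10) E
#1 (5,3) C  (was 11)
#2 (5,9) C  (was 3)
#3 (2,6) H  (was 6)
#4 (6,9) C  (was 10)
#5 (2,3) C  (was 6)
#6 (4,3) E
#7 (5,5) C  (was 9)
#8 (6,9) H  (was 9)
#9 (4,3) H  (was 3)

CLASS = CONFLICT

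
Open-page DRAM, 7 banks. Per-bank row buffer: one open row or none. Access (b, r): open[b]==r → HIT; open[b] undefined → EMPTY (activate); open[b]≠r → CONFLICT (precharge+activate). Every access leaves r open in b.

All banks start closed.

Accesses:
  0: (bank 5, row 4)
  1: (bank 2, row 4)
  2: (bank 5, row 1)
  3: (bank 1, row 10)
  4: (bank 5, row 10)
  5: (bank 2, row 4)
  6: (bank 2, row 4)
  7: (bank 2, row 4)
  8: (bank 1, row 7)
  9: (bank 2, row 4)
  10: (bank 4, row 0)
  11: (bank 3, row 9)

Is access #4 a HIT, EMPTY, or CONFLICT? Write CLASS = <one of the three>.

0: bank 5 row 4 — prev None → EMPTY
1: bank 2 row 4 — prev None → EMPTY
2: bank 5 row 1 — prev 4 → CONFLICT
3: bank 1 row 10 — prev None → EMPTY
4: bank 5 row 10 — prev 1 → CONFLICT
5: bank 2 row 4 — prev 4 → HIT
6: bank 2 row 4 — prev 4 → HIT
7: bank 2 row 4 — prev 4 → HIT
8: bank 1 row 7 — prev 10 → CONFLICT
9: bank 2 row 4 — prev 4 → HIT
10: bank 4 row 0 — prev None → EMPTY
11: bank 3 row 9 — prev None → EMPTY

CLASS = CONFLICT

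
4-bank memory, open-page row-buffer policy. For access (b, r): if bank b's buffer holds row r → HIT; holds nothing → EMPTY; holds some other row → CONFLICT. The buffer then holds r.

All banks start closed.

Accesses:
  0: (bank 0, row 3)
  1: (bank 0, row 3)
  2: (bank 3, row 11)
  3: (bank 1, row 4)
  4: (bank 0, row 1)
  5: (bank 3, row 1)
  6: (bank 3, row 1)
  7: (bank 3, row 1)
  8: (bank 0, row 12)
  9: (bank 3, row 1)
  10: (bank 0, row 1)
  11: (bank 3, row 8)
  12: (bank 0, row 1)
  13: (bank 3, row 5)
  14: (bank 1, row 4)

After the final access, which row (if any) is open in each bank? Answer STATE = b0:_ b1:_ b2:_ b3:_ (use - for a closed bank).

STATE = b0:1 b1:4 b2:- b3:5

0: bank 0 row 3 — prev None → EMPTY
1: bank 0 row 3 — prev 3 → HIT
2: bank 3 row 11 — prev None → EMPTY
3: bank 1 row 4 — prev None → EMPTY
4: bank 0 row 1 — prev 3 → CONFLICT
5: bank 3 row 1 — prev 11 → CONFLICT
6: bank 3 row 1 — prev 1 → HIT
7: bank 3 row 1 — prev 1 → HIT
8: bank 0 row 12 — prev 1 → CONFLICT
9: bank 3 row 1 — prev 1 → HIT
10: bank 0 row 1 — prev 12 → CONFLICT
11: bank 3 row 8 — prev 1 → CONFLICT
12: bank 0 row 1 — prev 1 → HIT
13: bank 3 row 5 — prev 8 → CONFLICT
14: bank 1 row 4 — prev 4 → HIT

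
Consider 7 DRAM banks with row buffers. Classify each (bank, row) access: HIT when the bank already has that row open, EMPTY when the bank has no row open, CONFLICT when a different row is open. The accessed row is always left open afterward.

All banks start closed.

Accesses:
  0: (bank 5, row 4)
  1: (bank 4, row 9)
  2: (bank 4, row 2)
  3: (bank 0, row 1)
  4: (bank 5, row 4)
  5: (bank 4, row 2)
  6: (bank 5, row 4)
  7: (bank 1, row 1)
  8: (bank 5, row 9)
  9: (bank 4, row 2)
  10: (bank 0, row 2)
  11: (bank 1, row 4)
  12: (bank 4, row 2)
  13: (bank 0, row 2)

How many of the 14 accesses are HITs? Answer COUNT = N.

COUNT = 6

#0 (5,4) E
#1 (4,9) E
#2 (4,2) C  (was 9)
#3 (0,1) E
#4 (5,4) H  (was 4)
#5 (4,2) H  (was 2)
#6 (5,4) H  (was 4)
#7 (1,1) E
#8 (5,9) C  (was 4)
#9 (4,2) H  (was 2)
#10 (0,2) C  (was 1)
#11 (1,4) C  (was 1)
#12 (4,2) H  (was 2)
#13 (0,2) H  (was 2)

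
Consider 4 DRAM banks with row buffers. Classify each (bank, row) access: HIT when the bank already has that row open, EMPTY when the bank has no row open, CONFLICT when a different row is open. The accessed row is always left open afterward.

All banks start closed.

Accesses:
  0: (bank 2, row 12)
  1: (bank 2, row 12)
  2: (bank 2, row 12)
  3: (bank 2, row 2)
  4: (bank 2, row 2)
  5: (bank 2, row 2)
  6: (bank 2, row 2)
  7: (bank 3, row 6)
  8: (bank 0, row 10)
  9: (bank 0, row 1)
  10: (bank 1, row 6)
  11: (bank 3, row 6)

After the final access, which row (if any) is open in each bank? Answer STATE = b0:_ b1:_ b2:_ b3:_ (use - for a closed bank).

0: bank 2 row 12 — prev None → EMPTY
1: bank 2 row 12 — prev 12 → HIT
2: bank 2 row 12 — prev 12 → HIT
3: bank 2 row 2 — prev 12 → CONFLICT
4: bank 2 row 2 — prev 2 → HIT
5: bank 2 row 2 — prev 2 → HIT
6: bank 2 row 2 — prev 2 → HIT
7: bank 3 row 6 — prev None → EMPTY
8: bank 0 row 10 — prev None → EMPTY
9: bank 0 row 1 — prev 10 → CONFLICT
10: bank 1 row 6 — prev None → EMPTY
11: bank 3 row 6 — prev 6 → HIT

STATE = b0:1 b1:6 b2:2 b3:6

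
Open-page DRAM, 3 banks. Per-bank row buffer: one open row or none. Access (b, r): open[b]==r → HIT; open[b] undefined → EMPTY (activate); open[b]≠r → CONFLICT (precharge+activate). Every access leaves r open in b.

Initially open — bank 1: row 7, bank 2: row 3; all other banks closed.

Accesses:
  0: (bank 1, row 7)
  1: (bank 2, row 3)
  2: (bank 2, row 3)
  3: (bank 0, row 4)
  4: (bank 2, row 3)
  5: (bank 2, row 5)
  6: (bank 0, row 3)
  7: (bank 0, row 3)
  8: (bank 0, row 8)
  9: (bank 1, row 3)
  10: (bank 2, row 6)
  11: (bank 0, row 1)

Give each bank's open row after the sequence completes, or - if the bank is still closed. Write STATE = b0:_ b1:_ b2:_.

#0 (1,7) H  (was 7)
#1 (2,3) H  (was 3)
#2 (2,3) H  (was 3)
#3 (0,4) E
#4 (2,3) H  (was 3)
#5 (2,5) C  (was 3)
#6 (0,3) C  (was 4)
#7 (0,3) H  (was 3)
#8 (0,8) C  (was 3)
#9 (1,3) C  (was 7)
#10 (2,6) C  (was 5)
#11 (0,1) C  (was 8)

STATE = b0:1 b1:3 b2:6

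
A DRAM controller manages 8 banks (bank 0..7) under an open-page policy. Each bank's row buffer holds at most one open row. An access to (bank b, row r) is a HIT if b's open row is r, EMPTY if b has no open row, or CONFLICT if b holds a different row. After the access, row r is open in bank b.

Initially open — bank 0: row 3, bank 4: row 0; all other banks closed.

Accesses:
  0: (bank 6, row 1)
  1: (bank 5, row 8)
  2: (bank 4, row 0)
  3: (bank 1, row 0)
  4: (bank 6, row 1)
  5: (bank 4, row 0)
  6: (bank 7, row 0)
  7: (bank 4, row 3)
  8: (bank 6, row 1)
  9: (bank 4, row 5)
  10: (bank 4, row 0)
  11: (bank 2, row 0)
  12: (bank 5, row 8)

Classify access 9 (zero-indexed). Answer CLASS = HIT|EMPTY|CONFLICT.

  [0] b6 r1: no row ⇒ E
  [1] b5 r8: no row ⇒ E
  [2] b4 r0: had r0 ⇒ H
  [3] b1 r0: no row ⇒ E
  [4] b6 r1: had r1 ⇒ H
  [5] b4 r0: had r0 ⇒ H
  [6] b7 r0: no row ⇒ E
  [7] b4 r3: had r0 ⇒ C
  [8] b6 r1: had r1 ⇒ H
  [9] b4 r5: had r3 ⇒ C
  [10] b4 r0: had r5 ⇒ C
  [11] b2 r0: no row ⇒ E
  [12] b5 r8: had r8 ⇒ H

CLASS = CONFLICT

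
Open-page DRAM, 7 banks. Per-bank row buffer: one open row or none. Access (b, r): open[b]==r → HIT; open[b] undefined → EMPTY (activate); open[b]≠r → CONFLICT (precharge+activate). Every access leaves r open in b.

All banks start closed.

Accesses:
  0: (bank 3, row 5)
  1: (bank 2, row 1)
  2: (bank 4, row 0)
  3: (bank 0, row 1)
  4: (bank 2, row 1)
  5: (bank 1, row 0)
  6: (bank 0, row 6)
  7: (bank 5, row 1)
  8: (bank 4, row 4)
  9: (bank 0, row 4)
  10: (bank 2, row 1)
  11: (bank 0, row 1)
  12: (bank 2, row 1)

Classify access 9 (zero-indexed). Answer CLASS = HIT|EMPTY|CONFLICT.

CLASS = CONFLICT

#0 (3,5) E
#1 (2,1) E
#2 (4,0) E
#3 (0,1) E
#4 (2,1) H  (was 1)
#5 (1,0) E
#6 (0,6) C  (was 1)
#7 (5,1) E
#8 (4,4) C  (was 0)
#9 (0,4) C  (was 6)
#10 (2,1) H  (was 1)
#11 (0,1) C  (was 4)
#12 (2,1) H  (was 1)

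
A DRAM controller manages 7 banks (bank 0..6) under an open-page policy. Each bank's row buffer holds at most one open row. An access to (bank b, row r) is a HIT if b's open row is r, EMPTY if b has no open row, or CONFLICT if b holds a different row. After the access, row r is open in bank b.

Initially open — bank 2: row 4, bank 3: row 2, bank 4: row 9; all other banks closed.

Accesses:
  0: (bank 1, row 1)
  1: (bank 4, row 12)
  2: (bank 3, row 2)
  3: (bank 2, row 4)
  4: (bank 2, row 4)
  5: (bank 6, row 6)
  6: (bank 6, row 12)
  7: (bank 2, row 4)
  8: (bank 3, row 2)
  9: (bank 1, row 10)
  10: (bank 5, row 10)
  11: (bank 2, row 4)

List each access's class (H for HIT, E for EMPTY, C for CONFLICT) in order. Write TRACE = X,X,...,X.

  [0] b1 r1: no row ⇒ E
  [1] b4 r12: had r9 ⇒ C
  [2] b3 r2: had r2 ⇒ H
  [3] b2 r4: had r4 ⇒ H
  [4] b2 r4: had r4 ⇒ H
  [5] b6 r6: no row ⇒ E
  [6] b6 r12: had r6 ⇒ C
  [7] b2 r4: had r4 ⇒ H
  [8] b3 r2: had r2 ⇒ H
  [9] b1 r10: had r1 ⇒ C
  [10] b5 r10: no row ⇒ E
  [11] b2 r4: had r4 ⇒ H

TRACE = E,C,H,H,H,E,C,H,H,C,E,H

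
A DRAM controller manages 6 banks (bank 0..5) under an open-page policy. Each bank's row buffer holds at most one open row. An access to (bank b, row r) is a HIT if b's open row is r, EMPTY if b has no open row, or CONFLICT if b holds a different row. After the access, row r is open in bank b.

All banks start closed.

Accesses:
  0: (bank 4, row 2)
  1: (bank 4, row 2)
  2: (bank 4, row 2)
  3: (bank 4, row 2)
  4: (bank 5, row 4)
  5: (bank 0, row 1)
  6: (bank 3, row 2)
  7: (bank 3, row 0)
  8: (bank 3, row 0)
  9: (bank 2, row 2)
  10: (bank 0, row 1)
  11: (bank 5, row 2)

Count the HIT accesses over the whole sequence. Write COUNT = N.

step 0: bank4 None->2 [EMPTY]
step 1: bank4 2->2 [HIT]
step 2: bank4 2->2 [HIT]
step 3: bank4 2->2 [HIT]
step 4: bank5 None->4 [EMPTY]
step 5: bank0 None->1 [EMPTY]
step 6: bank3 None->2 [EMPTY]
step 7: bank3 2->0 [CONFLICT]
step 8: bank3 0->0 [HIT]
step 9: bank2 None->2 [EMPTY]
step 10: bank0 1->1 [HIT]
step 11: bank5 4->2 [CONFLICT]

COUNT = 5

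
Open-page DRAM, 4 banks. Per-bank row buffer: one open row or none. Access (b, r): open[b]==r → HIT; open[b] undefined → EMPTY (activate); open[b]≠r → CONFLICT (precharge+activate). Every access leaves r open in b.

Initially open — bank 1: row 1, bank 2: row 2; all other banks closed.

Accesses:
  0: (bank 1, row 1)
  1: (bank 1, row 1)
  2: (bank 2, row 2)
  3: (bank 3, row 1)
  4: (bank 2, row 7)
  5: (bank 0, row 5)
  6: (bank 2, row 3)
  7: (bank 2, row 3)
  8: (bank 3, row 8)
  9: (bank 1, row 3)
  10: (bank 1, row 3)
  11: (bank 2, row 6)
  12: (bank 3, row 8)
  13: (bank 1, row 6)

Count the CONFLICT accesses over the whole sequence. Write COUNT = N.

#0 (1,1) H  (was 1)
#1 (1,1) H  (was 1)
#2 (2,2) H  (was 2)
#3 (3,1) E
#4 (2,7) C  (was 2)
#5 (0,5) E
#6 (2,3) C  (was 7)
#7 (2,3) H  (was 3)
#8 (3,8) C  (was 1)
#9 (1,3) C  (was 1)
#10 (1,3) H  (was 3)
#11 (2,6) C  (was 3)
#12 (3,8) H  (was 8)
#13 (1,6) C  (was 3)

COUNT = 6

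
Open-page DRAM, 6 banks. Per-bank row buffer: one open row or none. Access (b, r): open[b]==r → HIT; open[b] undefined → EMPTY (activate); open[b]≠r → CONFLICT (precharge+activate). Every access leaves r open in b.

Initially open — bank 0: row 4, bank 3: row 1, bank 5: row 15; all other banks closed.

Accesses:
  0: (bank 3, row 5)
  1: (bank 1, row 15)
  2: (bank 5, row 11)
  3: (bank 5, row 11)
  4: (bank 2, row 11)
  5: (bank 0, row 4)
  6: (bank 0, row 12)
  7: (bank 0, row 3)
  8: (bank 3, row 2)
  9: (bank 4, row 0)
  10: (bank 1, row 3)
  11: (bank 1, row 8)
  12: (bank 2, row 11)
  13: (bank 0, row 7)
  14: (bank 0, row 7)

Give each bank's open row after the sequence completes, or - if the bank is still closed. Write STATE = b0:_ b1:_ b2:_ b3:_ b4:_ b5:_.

step 0: bank3 1->5 [CONFLICT]
step 1: bank1 None->15 [EMPTY]
step 2: bank5 15->11 [CONFLICT]
step 3: bank5 11->11 [HIT]
step 4: bank2 None->11 [EMPTY]
step 5: bank0 4->4 [HIT]
step 6: bank0 4->12 [CONFLICT]
step 7: bank0 12->3 [CONFLICT]
step 8: bank3 5->2 [CONFLICT]
step 9: bank4 None->0 [EMPTY]
step 10: bank1 15->3 [CONFLICT]
step 11: bank1 3->8 [CONFLICT]
step 12: bank2 11->11 [HIT]
step 13: bank0 3->7 [CONFLICT]
step 14: bank0 7->7 [HIT]

STATE = b0:7 b1:8 b2:11 b3:2 b4:0 b5:11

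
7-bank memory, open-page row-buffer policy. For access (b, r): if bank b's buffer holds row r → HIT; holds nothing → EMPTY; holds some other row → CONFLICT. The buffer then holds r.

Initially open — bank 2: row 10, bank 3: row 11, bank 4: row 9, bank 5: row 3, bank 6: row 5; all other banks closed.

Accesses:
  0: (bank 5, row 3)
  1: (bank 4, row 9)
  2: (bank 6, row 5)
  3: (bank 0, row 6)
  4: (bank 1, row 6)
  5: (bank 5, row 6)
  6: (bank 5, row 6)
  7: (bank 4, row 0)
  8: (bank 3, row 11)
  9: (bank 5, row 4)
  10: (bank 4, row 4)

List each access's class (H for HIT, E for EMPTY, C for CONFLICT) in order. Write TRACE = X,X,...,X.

0: bank 5 row 3 — prev 3 → HIT
1: bank 4 row 9 — prev 9 → HIT
2: bank 6 row 5 — prev 5 → HIT
3: bank 0 row 6 — prev None → EMPTY
4: bank 1 row 6 — prev None → EMPTY
5: bank 5 row 6 — prev 3 → CONFLICT
6: bank 5 row 6 — prev 6 → HIT
7: bank 4 row 0 — prev 9 → CONFLICT
8: bank 3 row 11 — prev 11 → HIT
9: bank 5 row 4 — prev 6 → CONFLICT
10: bank 4 row 4 — prev 0 → CONFLICT

TRACE = H,H,H,E,E,C,H,C,H,C,C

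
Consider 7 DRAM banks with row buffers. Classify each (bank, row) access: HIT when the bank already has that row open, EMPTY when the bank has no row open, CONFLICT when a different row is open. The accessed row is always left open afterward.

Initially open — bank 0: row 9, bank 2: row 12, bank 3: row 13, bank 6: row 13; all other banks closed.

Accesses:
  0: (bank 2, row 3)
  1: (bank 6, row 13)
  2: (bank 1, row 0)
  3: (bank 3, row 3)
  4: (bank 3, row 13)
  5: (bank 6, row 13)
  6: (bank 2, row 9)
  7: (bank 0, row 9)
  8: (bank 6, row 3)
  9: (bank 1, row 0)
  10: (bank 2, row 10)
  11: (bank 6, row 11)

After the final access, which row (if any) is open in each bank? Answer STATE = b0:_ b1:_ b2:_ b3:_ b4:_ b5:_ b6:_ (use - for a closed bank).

0: bank 2 row 3 — prev 12 → CONFLICT
1: bank 6 row 13 — prev 13 → HIT
2: bank 1 row 0 — prev None → EMPTY
3: bank 3 row 3 — prev 13 → CONFLICT
4: bank 3 row 13 — prev 3 → CONFLICT
5: bank 6 row 13 — prev 13 → HIT
6: bank 2 row 9 — prev 3 → CONFLICT
7: bank 0 row 9 — prev 9 → HIT
8: bank 6 row 3 — prev 13 → CONFLICT
9: bank 1 row 0 — prev 0 → HIT
10: bank 2 row 10 — prev 9 → CONFLICT
11: bank 6 row 11 — prev 3 → CONFLICT

STATE = b0:9 b1:0 b2:10 b3:13 b4:- b5:- b6:11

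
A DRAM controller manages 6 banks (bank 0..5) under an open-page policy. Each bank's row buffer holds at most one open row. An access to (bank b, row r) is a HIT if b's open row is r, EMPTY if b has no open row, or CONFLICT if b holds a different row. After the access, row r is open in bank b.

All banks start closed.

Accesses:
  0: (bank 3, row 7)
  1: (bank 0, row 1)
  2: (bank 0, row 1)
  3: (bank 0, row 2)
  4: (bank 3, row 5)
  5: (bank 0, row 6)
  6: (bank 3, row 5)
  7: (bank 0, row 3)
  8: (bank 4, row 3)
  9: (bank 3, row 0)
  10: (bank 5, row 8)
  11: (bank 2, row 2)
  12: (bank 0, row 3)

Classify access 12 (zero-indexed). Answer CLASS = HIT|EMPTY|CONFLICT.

#0 (3,7) E
#1 (0,1) E
#2 (0,1) H  (was 1)
#3 (0,2) C  (was 1)
#4 (3,5) C  (was 7)
#5 (0,6) C  (was 2)
#6 (3,5) H  (was 5)
#7 (0,3) C  (was 6)
#8 (4,3) E
#9 (3,0) C  (was 5)
#10 (5,8) E
#11 (2,2) E
#12 (0,3) H  (was 3)

CLASS = HIT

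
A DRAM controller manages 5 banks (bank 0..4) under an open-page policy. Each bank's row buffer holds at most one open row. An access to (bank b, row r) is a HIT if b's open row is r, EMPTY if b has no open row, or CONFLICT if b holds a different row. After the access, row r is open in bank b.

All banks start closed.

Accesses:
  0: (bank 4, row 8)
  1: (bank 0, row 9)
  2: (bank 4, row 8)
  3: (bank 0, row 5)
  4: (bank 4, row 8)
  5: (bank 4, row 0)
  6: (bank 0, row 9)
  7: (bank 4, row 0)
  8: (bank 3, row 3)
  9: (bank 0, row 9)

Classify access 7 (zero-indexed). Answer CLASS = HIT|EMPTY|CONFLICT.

CLASS = HIT

0: bank 4 row 8 — prev None → EMPTY
1: bank 0 row 9 — prev None → EMPTY
2: bank 4 row 8 — prev 8 → HIT
3: bank 0 row 5 — prev 9 → CONFLICT
4: bank 4 row 8 — prev 8 → HIT
5: bank 4 row 0 — prev 8 → CONFLICT
6: bank 0 row 9 — prev 5 → CONFLICT
7: bank 4 row 0 — prev 0 → HIT
8: bank 3 row 3 — prev None → EMPTY
9: bank 0 row 9 — prev 9 → HIT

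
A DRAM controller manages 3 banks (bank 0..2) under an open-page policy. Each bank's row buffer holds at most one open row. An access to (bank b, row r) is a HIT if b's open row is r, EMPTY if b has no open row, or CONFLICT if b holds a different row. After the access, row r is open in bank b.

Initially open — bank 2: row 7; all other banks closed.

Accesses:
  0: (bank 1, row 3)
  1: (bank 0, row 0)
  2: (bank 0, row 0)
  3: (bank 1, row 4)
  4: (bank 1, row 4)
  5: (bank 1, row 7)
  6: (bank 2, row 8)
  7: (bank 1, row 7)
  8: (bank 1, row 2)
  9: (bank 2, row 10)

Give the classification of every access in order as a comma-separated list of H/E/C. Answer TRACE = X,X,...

#0 (1,3) E
#1 (0,0) E
#2 (0,0) H  (was 0)
#3 (1,4) C  (was 3)
#4 (1,4) H  (was 4)
#5 (1,7) C  (was 4)
#6 (2,8) C  (was 7)
#7 (1,7) H  (was 7)
#8 (1,2) C  (was 7)
#9 (2,10) C  (was 8)

TRACE = E,E,H,C,H,C,C,H,C,C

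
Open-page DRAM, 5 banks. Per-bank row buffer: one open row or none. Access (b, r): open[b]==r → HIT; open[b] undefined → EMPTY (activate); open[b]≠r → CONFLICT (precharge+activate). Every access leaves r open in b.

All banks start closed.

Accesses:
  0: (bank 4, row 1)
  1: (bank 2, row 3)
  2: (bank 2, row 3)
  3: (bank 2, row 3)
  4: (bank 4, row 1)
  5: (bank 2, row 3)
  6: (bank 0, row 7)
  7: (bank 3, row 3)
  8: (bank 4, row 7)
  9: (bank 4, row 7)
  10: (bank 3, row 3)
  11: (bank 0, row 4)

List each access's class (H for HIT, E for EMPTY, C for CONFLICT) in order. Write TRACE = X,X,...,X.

TRACE = E,E,H,H,H,H,E,E,C,H,H,C

#0 (4,1) E
#1 (2,3) E
#2 (2,3) H  (was 3)
#3 (2,3) H  (was 3)
#4 (4,1) H  (was 1)
#5 (2,3) H  (was 3)
#6 (0,7) E
#7 (3,3) E
#8 (4,7) C  (was 1)
#9 (4,7) H  (was 7)
#10 (3,3) H  (was 3)
#11 (0,4) C  (was 7)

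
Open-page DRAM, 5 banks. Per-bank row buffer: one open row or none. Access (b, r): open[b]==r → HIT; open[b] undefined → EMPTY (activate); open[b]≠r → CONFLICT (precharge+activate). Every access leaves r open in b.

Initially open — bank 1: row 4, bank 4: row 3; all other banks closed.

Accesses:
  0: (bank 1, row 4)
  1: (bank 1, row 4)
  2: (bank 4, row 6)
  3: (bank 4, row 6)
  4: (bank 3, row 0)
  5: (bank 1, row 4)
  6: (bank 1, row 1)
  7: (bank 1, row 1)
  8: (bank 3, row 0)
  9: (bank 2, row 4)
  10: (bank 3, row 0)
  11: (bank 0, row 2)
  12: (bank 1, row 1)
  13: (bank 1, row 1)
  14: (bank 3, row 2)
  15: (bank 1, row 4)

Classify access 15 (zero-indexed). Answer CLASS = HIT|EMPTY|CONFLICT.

CLASS = CONFLICT

0: bank 1 row 4 — prev 4 → HIT
1: bank 1 row 4 — prev 4 → HIT
2: bank 4 row 6 — prev 3 → CONFLICT
3: bank 4 row 6 — prev 6 → HIT
4: bank 3 row 0 — prev None → EMPTY
5: bank 1 row 4 — prev 4 → HIT
6: bank 1 row 1 — prev 4 → CONFLICT
7: bank 1 row 1 — prev 1 → HIT
8: bank 3 row 0 — prev 0 → HIT
9: bank 2 row 4 — prev None → EMPTY
10: bank 3 row 0 — prev 0 → HIT
11: bank 0 row 2 — prev None → EMPTY
12: bank 1 row 1 — prev 1 → HIT
13: bank 1 row 1 — prev 1 → HIT
14: bank 3 row 2 — prev 0 → CONFLICT
15: bank 1 row 4 — prev 1 → CONFLICT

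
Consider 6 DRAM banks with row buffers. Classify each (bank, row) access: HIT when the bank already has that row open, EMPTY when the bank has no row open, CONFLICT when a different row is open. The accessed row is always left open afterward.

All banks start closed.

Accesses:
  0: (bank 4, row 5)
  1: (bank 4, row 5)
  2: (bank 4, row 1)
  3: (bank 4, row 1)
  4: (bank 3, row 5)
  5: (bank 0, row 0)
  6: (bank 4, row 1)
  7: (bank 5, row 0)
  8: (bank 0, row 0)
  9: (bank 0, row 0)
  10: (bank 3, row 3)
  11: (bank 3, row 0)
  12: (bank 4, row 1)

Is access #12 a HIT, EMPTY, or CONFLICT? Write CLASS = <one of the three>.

CLASS = HIT

step 0: bank4 None->5 [EMPTY]
step 1: bank4 5->5 [HIT]
step 2: bank4 5->1 [CONFLICT]
step 3: bank4 1->1 [HIT]
step 4: bank3 None->5 [EMPTY]
step 5: bank0 None->0 [EMPTY]
step 6: bank4 1->1 [HIT]
step 7: bank5 None->0 [EMPTY]
step 8: bank0 0->0 [HIT]
step 9: bank0 0->0 [HIT]
step 10: bank3 5->3 [CONFLICT]
step 11: bank3 3->0 [CONFLICT]
step 12: bank4 1->1 [HIT]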